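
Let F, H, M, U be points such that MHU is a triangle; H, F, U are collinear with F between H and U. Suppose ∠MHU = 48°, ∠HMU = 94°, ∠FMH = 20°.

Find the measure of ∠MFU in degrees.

1. ∠FHM = 48°  [F on ray HU]
2. ∠HFM = 112°  [△MHF]
3. ∠MFU = 68°  [linear pair at F on HU]

∠MFU = 68°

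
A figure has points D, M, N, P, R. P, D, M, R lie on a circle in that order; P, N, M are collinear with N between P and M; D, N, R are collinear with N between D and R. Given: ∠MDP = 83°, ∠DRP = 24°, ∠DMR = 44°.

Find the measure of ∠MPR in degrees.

1. ∠MRP = 97°  [cyclic PDMR, opposite ∠D+∠R]
2. ∠DPR = 136°  [cyclic PDMR, opposite ∠P+∠M]
3. ∠PDR = 20°  [△PDR]
4. ∠PMR = 20°  [same arc PR]
5. ∠MPR = 63°  [△PMR]

∠MPR = 63°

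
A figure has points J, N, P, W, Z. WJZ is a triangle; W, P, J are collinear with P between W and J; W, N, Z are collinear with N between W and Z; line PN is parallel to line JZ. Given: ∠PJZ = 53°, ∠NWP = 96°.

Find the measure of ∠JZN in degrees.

∠JZN = 31°

1. ∠WJZ = 53°  [P on ray JW]
2. ∠JWZ = 96°  [P on WJ, N on WZ]
3. ∠JZW = 31°  [△WJZ]
4. ∠JZN = 31°  [N on ray ZW]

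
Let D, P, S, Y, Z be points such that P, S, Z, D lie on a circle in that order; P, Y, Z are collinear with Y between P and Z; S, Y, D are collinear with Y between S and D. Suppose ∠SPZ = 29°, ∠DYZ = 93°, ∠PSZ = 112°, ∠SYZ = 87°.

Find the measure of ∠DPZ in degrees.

1. ∠PZS = 39°  [△PSZ]
2. ∠DYP = 87°  [linear pair at Y on PZ]
3. ∠PDS = 39°  [same arc PS]
4. ∠DPZ = 54°  [△PYD]

∠DPZ = 54°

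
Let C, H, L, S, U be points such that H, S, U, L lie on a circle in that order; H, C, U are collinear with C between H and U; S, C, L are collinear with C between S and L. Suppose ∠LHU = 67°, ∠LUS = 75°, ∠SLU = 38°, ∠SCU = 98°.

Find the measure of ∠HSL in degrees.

1. ∠SHU = 38°  [same arc SU]
2. ∠HCS = 82°  [linear pair at C on HU]
3. ∠HSL = 60°  [△HCS]

∠HSL = 60°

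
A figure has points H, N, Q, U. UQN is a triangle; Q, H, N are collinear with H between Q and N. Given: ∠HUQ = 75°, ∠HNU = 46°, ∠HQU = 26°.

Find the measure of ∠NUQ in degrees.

∠NUQ = 108°

1. ∠QNU = 46°  [H on ray NQ]
2. ∠NQU = 26°  [H on ray QN]
3. ∠NUQ = 108°  [△UQN]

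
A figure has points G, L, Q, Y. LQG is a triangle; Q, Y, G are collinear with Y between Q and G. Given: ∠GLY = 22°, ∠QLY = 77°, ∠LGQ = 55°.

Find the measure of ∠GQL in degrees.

∠GQL = 26°

1. ∠LGY = 55°  [Y on ray GQ]
2. ∠GYL = 103°  [△LYG]
3. ∠LYQ = 77°  [linear pair at Y on QG]
4. ∠LQY = 26°  [△LQY]
5. ∠GQL = 26°  [Y on ray QG]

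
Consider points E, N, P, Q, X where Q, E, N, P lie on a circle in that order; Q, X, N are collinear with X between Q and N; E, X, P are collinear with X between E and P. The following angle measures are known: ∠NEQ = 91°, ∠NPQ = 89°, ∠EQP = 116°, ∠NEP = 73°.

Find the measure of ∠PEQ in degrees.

∠PEQ = 18°

1. ∠NQP = 73°  [same arc NP]
2. ∠PNQ = 18°  [△QNP]
3. ∠PEQ = 18°  [same arc QP]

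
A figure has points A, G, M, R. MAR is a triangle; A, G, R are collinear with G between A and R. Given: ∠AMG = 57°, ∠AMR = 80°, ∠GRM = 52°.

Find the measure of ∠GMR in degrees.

1. ∠ARM = 52°  [G on ray RA]
2. ∠MAR = 48°  [△MAR]
3. ∠GAM = 48°  [G on ray AR]
4. ∠AGM = 75°  [△MAG]
5. ∠MGR = 105°  [linear pair at G on AR]
6. ∠GMR = 23°  [△MGR]

∠GMR = 23°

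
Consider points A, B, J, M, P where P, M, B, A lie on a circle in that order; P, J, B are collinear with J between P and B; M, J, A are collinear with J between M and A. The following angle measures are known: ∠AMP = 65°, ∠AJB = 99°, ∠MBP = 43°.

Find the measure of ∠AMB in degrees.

∠AMB = 56°

1. ∠MJP = 99°  [vertical angles at J]
2. ∠BJM = 81°  [linear pair at J on PB]
3. ∠AMB = 56°  [△MJB]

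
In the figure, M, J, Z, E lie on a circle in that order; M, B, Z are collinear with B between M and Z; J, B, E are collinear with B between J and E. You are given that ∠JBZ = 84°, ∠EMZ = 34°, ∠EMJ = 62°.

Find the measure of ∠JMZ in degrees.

∠JMZ = 28°

1. ∠EBM = 84°  [vertical angles at B]
2. ∠JBM = 96°  [linear pair at B on MZ]
3. ∠JEM = 62°  [△MBE]
4. ∠EJM = 56°  [△MJE]
5. ∠JMZ = 28°  [△MBJ]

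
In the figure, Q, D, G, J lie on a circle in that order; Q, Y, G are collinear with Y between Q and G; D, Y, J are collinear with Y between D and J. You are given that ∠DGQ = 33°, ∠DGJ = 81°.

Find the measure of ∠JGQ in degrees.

1. ∠DJQ = 33°  [same arc QD]
2. ∠DQJ = 99°  [cyclic QDGJ, opposite ∠Q+∠G]
3. ∠JDQ = 48°  [△QDJ]
4. ∠JGQ = 48°  [same arc QJ]

∠JGQ = 48°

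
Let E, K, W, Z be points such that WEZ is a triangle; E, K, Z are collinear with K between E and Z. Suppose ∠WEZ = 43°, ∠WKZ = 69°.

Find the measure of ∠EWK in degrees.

∠EWK = 26°

1. ∠KEW = 43°  [K on ray EZ]
2. ∠EKW = 111°  [linear pair at K on EZ]
3. ∠EWK = 26°  [△WEK]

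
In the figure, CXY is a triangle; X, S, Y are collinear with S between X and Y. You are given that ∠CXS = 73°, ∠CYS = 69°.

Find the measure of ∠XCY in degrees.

∠XCY = 38°

1. ∠CXY = 73°  [S on ray XY]
2. ∠CYX = 69°  [S on ray YX]
3. ∠XCY = 38°  [△CXY]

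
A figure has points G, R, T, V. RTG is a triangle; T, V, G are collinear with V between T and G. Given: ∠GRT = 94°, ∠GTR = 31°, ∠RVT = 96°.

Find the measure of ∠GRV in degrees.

1. ∠RGT = 55°  [△RTG]
2. ∠GVR = 84°  [linear pair at V on TG]
3. ∠RGV = 55°  [V on ray GT]
4. ∠GRV = 41°  [△RVG]

∠GRV = 41°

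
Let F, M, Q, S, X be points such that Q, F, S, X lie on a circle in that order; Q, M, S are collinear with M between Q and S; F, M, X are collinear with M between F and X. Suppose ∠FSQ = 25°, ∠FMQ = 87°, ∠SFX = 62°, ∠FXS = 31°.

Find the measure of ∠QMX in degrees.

1. ∠FXQ = 25°  [same arc QF]
2. ∠SQX = 62°  [same arc SX]
3. ∠QMX = 93°  [△QMX]

∠QMX = 93°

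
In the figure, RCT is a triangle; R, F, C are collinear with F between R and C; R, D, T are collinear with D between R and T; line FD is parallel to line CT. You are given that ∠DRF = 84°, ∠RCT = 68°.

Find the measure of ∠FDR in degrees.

∠FDR = 28°

1. ∠CRT = 84°  [F on RC, D on RT]
2. ∠CTR = 28°  [△RCT]
3. ∠FDR = 28°  [FD∥CT, corresponding at D]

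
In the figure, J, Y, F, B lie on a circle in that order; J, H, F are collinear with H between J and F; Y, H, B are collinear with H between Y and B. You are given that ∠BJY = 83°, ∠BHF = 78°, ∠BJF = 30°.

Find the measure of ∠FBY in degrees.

1. ∠BFY = 97°  [cyclic JYFB, opposite ∠J+∠F]
2. ∠BYF = 30°  [same arc FB]
3. ∠FBY = 53°  [△YFB]

∠FBY = 53°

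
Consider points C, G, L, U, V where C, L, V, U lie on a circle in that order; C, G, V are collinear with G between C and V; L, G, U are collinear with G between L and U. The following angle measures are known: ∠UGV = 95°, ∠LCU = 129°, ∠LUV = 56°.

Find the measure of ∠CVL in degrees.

1. ∠CGL = 95°  [vertical angles at G]
2. ∠LVU = 51°  [cyclic CLVU, opposite ∠C+∠V]
3. ∠ULV = 73°  [△LVU]
4. ∠LGV = 85°  [linear pair at G on CV]
5. ∠CVL = 22°  [△LGV]

∠CVL = 22°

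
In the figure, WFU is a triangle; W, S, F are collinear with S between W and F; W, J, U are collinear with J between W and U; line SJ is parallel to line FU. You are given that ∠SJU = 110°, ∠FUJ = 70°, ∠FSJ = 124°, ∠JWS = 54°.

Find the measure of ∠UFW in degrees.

1. ∠FUW = 70°  [J on ray UW]
2. ∠FWU = 54°  [S on WF, J on WU]
3. ∠UFW = 56°  [△WFU]

∠UFW = 56°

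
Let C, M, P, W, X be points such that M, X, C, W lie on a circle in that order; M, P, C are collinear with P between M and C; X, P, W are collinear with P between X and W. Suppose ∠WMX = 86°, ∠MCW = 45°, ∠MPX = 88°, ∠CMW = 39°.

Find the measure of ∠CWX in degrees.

∠CWX = 47°

1. ∠WCX = 94°  [cyclic MXCW, opposite ∠M+∠C]
2. ∠CXW = 39°  [same arc CW]
3. ∠CWX = 47°  [△XCW]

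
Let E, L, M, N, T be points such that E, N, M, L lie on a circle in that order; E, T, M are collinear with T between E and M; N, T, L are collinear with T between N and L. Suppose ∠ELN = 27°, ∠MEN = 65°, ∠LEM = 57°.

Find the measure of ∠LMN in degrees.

∠LMN = 58°

1. ∠MLN = 65°  [same arc NM]
2. ∠LNM = 57°  [same arc ML]
3. ∠LMN = 58°  [△NML]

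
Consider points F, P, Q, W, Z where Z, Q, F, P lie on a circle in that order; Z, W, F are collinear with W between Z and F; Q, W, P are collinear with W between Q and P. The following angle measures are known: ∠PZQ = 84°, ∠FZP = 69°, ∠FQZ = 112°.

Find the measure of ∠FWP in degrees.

∠FWP = 122°

1. ∠PFQ = 96°  [cyclic ZQFP, opposite ∠Z+∠F]
2. ∠FQP = 69°  [same arc FP]
3. ∠FPZ = 68°  [cyclic ZQFP, opposite ∠Q+∠P]
4. ∠FPQ = 15°  [△QFP]
5. ∠PFZ = 43°  [△ZFP]
6. ∠FWP = 122°  [△FWP]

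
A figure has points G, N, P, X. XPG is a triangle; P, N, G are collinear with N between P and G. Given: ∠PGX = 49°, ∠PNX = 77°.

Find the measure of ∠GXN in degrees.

1. ∠NGX = 49°  [N on ray GP]
2. ∠GNX = 103°  [linear pair at N on PG]
3. ∠GXN = 28°  [△XNG]

∠GXN = 28°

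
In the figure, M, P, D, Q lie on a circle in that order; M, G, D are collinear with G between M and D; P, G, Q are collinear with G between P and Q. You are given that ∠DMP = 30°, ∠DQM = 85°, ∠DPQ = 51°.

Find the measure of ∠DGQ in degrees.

1. ∠DQP = 30°  [same arc PD]
2. ∠DMQ = 51°  [same arc DQ]
3. ∠MDQ = 44°  [△MDQ]
4. ∠DGQ = 106°  [△DGQ]

∠DGQ = 106°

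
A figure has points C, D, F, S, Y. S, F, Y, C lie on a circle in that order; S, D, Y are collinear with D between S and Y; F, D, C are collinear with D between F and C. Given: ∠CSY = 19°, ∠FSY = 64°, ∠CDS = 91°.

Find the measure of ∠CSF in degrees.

1. ∠CFY = 19°  [same arc YC]
2. ∠FCY = 64°  [same arc FY]
3. ∠CYF = 97°  [△FYC]
4. ∠CSF = 83°  [cyclic SFYC, opposite ∠S+∠Y]

∠CSF = 83°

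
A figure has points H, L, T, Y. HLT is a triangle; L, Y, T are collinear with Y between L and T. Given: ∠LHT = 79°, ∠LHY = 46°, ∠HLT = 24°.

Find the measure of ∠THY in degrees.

∠THY = 33°

1. ∠HTL = 77°  [△HLT]
2. ∠HLY = 24°  [Y on ray LT]
3. ∠HTY = 77°  [Y on ray TL]
4. ∠HYL = 110°  [△HLY]
5. ∠HYT = 70°  [linear pair at Y on LT]
6. ∠THY = 33°  [△HYT]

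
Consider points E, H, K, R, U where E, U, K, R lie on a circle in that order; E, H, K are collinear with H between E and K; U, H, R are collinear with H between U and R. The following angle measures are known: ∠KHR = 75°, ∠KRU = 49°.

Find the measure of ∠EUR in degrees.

∠EUR = 56°

1. ∠EHU = 75°  [vertical angles at H]
2. ∠KEU = 49°  [same arc UK]
3. ∠EUR = 56°  [△EHU]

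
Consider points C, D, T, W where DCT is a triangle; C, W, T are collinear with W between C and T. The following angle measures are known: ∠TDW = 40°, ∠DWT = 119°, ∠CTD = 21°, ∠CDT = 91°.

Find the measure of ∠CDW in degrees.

1. ∠CWD = 61°  [linear pair at W on CT]
2. ∠DCT = 68°  [△DCT]
3. ∠DCW = 68°  [W on ray CT]
4. ∠CDW = 51°  [△DCW]

∠CDW = 51°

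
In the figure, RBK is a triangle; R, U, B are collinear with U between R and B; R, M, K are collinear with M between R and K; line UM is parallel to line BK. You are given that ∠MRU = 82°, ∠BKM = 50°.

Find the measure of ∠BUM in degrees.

∠BUM = 132°

1. ∠BRK = 82°  [U on RB, M on RK]
2. ∠BKR = 50°  [M on ray KR]
3. ∠KBR = 48°  [△RBK]
4. ∠MUR = 48°  [UM∥BK, corresponding at U]
5. ∠BUM = 132°  [linear pair at U on RB]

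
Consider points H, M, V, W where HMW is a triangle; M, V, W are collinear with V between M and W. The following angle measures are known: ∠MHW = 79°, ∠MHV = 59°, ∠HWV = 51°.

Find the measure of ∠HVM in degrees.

1. ∠HWM = 51°  [V on ray WM]
2. ∠HMW = 50°  [△HMW]
3. ∠HMV = 50°  [V on ray MW]
4. ∠HVM = 71°  [△HMV]

∠HVM = 71°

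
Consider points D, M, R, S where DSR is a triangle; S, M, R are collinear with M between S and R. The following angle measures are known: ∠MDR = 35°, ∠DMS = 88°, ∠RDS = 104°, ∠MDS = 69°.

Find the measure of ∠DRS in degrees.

∠DRS = 53°

1. ∠DSM = 23°  [△DSM]
2. ∠DSR = 23°  [M on ray SR]
3. ∠DRS = 53°  [△DSR]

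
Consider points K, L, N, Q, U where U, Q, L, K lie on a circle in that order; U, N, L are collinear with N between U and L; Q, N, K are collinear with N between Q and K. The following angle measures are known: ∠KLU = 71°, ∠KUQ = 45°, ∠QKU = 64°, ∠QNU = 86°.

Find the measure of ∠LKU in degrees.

∠LKU = 87°

1. ∠KQU = 71°  [same arc UK]
2. ∠QLU = 64°  [same arc UQ]
3. ∠LUQ = 23°  [△UNQ]
4. ∠LQU = 93°  [△UQL]
5. ∠LKU = 87°  [cyclic UQLK, opposite ∠Q+∠K]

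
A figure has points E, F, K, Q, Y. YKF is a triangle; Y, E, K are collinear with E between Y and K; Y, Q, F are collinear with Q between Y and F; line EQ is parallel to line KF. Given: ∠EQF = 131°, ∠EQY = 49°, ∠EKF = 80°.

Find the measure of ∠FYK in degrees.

∠FYK = 51°

1. ∠KFY = 49°  [EQ∥KF, corresponding at Q]
2. ∠FKY = 80°  [E on ray KY]
3. ∠FYK = 51°  [△YKF]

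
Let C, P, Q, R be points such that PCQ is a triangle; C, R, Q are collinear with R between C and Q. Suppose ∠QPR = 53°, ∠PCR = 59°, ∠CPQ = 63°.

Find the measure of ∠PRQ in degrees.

1. ∠PCQ = 59°  [R on ray CQ]
2. ∠CQP = 58°  [△PCQ]
3. ∠PQR = 58°  [R on ray QC]
4. ∠PRQ = 69°  [△PRQ]

∠PRQ = 69°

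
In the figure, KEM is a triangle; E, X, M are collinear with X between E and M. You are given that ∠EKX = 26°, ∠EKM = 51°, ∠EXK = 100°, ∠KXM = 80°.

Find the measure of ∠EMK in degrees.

1. ∠KEX = 54°  [△KEX]
2. ∠KEM = 54°  [X on ray EM]
3. ∠EMK = 75°  [△KEM]

∠EMK = 75°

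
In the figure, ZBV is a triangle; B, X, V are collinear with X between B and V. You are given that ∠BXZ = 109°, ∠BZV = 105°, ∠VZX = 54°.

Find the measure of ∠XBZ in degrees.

1. ∠VXZ = 71°  [linear pair at X on BV]
2. ∠XVZ = 55°  [△ZXV]
3. ∠BVZ = 55°  [X on ray VB]
4. ∠VBZ = 20°  [△ZBV]
5. ∠XBZ = 20°  [X on ray BV]

∠XBZ = 20°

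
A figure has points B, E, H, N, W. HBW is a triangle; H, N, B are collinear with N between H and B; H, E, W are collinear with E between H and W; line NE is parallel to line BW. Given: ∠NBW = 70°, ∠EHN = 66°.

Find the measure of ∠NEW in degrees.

∠NEW = 136°

1. ∠HBW = 70°  [N on ray BH]
2. ∠BHW = 66°  [N on HB, E on HW]
3. ∠BWH = 44°  [△HBW]
4. ∠HEN = 44°  [NE∥BW, corresponding at E]
5. ∠NEW = 136°  [linear pair at E on HW]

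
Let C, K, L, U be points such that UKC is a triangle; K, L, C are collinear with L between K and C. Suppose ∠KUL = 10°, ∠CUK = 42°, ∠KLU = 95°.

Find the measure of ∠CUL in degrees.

∠CUL = 32°

1. ∠LKU = 75°  [△UKL]
2. ∠CLU = 85°  [linear pair at L on KC]
3. ∠CKU = 75°  [L on ray KC]
4. ∠KCU = 63°  [△UKC]
5. ∠LCU = 63°  [L on ray CK]
6. ∠CUL = 32°  [△ULC]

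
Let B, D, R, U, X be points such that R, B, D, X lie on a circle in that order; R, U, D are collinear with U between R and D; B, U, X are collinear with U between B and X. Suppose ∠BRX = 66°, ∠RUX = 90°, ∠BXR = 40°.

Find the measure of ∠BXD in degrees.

∠BXD = 16°

1. ∠RBX = 74°  [△RBX]
2. ∠DUX = 90°  [linear pair at U on RD]
3. ∠RDX = 74°  [same arc RX]
4. ∠BXD = 16°  [△DUX]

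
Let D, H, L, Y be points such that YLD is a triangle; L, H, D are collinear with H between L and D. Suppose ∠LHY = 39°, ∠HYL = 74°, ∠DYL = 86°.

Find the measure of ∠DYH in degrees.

1. ∠HLY = 67°  [△YLH]
2. ∠DHY = 141°  [linear pair at H on LD]
3. ∠DLY = 67°  [H on ray LD]
4. ∠LDY = 27°  [△YLD]
5. ∠HDY = 27°  [H on ray DL]
6. ∠DYH = 12°  [△YHD]

∠DYH = 12°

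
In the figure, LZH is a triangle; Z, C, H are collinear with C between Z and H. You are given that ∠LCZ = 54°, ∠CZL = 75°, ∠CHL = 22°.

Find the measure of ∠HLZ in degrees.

∠HLZ = 83°

1. ∠HZL = 75°  [C on ray ZH]
2. ∠LHZ = 22°  [C on ray HZ]
3. ∠HLZ = 83°  [△LZH]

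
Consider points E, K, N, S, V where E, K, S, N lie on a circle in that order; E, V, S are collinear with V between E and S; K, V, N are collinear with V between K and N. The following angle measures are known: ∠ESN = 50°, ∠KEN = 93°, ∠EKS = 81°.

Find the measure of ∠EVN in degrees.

∠EVN = 112°

1. ∠EKN = 50°  [same arc EN]
2. ∠ENK = 37°  [△EKN]
3. ∠ENS = 99°  [cyclic EKSN, opposite ∠K+∠N]
4. ∠NES = 31°  [△ESN]
5. ∠EVN = 112°  [△EVN]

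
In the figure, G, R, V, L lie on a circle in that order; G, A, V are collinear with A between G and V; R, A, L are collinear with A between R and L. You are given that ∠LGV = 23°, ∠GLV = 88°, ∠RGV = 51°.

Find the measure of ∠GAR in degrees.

∠GAR = 60°

1. ∠LRV = 23°  [same arc VL]
2. ∠GRV = 92°  [cyclic GRVL, opposite ∠R+∠L]
3. ∠GVR = 37°  [△GRV]
4. ∠RAV = 120°  [△RAV]
5. ∠GAR = 60°  [linear pair at A on GV]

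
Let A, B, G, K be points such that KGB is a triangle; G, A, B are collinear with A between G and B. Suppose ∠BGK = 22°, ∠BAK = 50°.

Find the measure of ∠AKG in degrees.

1. ∠AGK = 22°  [A on ray GB]
2. ∠GAK = 130°  [linear pair at A on GB]
3. ∠AKG = 28°  [△KGA]

∠AKG = 28°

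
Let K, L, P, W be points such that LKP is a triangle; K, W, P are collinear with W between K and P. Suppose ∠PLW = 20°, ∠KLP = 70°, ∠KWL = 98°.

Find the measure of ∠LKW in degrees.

∠LKW = 32°

1. ∠LWP = 82°  [linear pair at W on KP]
2. ∠LPW = 78°  [△LWP]
3. ∠KPL = 78°  [W on ray PK]
4. ∠LKP = 32°  [△LKP]
5. ∠LKW = 32°  [W on ray KP]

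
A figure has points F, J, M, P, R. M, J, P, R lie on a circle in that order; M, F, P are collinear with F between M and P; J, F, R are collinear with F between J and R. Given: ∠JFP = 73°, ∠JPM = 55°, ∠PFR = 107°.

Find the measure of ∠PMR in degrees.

1. ∠MFR = 73°  [vertical angles at F]
2. ∠JRM = 55°  [same arc MJ]
3. ∠PMR = 52°  [△MFR]

∠PMR = 52°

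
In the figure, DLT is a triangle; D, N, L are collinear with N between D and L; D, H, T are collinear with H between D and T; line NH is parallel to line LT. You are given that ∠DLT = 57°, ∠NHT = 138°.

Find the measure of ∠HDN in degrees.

∠HDN = 81°

1. ∠DNH = 57°  [NH∥LT, corresponding at N]
2. ∠DHN = 42°  [linear pair at H on DT]
3. ∠HDN = 81°  [△DNH]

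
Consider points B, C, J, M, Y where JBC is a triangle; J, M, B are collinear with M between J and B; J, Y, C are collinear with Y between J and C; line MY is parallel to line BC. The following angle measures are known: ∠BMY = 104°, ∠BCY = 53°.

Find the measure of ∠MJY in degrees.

1. ∠JMY = 76°  [linear pair at M on JB]
2. ∠BCJ = 53°  [Y on ray CJ]
3. ∠CBJ = 76°  [MY∥BC, corresponding at M]
4. ∠BJC = 51°  [△JBC]
5. ∠MJY = 51°  [M on JB, Y on JC]

∠MJY = 51°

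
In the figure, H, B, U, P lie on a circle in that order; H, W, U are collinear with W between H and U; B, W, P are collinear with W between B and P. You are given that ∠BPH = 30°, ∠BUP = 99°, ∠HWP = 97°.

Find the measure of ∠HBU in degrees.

∠HBU = 122°

1. ∠BUH = 30°  [same arc HB]
2. ∠BHP = 81°  [cyclic HBUP, opposite ∠H+∠U]
3. ∠BWU = 97°  [vertical angles at W]
4. ∠HBP = 69°  [△HBP]
5. ∠BWH = 83°  [linear pair at W on HU]
6. ∠BHU = 28°  [△HWB]
7. ∠HBU = 122°  [△HBU]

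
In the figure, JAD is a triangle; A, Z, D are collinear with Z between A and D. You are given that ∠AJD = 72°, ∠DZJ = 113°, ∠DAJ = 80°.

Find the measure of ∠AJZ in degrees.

1. ∠AZJ = 67°  [linear pair at Z on AD]
2. ∠JAZ = 80°  [Z on ray AD]
3. ∠AJZ = 33°  [△JAZ]

∠AJZ = 33°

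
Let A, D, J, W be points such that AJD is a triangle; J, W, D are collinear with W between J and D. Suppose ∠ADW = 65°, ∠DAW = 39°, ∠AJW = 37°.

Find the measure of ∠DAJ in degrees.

∠DAJ = 78°

1. ∠ADJ = 65°  [W on ray DJ]
2. ∠AJD = 37°  [W on ray JD]
3. ∠DAJ = 78°  [△AJD]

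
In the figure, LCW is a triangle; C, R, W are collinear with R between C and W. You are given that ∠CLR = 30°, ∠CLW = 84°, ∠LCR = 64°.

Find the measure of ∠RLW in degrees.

∠RLW = 54°

1. ∠CRL = 86°  [△LCR]
2. ∠LCW = 64°  [R on ray CW]
3. ∠LRW = 94°  [linear pair at R on CW]
4. ∠CWL = 32°  [△LCW]
5. ∠LWR = 32°  [R on ray WC]
6. ∠RLW = 54°  [△LRW]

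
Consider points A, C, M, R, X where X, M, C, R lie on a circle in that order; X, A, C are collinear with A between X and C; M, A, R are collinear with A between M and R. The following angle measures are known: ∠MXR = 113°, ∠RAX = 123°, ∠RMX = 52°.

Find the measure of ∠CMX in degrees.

1. ∠MRX = 15°  [△XMR]
2. ∠CXR = 42°  [△XAR]
3. ∠RCX = 52°  [same arc XR]
4. ∠CRX = 86°  [△XCR]
5. ∠CMX = 94°  [cyclic XMCR, opposite ∠M+∠R]

∠CMX = 94°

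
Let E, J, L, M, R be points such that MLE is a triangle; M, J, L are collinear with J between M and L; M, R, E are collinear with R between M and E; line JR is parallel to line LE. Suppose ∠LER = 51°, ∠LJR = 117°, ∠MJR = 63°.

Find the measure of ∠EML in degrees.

∠EML = 66°

1. ∠LEM = 51°  [R on ray EM]
2. ∠ELM = 63°  [JR∥LE, corresponding at J]
3. ∠EML = 66°  [△MLE]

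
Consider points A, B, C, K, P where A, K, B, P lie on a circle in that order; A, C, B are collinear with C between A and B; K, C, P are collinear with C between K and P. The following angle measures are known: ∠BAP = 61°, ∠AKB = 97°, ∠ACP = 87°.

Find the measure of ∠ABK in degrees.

∠ABK = 32°

1. ∠BKP = 61°  [same arc BP]
2. ∠BCK = 87°  [vertical angles at C]
3. ∠ABK = 32°  [△KCB]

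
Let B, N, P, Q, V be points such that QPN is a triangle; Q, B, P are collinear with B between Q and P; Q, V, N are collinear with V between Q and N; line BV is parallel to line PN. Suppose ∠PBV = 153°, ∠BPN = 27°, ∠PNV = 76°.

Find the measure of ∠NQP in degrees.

∠NQP = 77°

1. ∠NPQ = 27°  [B on ray PQ]
2. ∠PNQ = 76°  [V on ray NQ]
3. ∠NQP = 77°  [△QPN]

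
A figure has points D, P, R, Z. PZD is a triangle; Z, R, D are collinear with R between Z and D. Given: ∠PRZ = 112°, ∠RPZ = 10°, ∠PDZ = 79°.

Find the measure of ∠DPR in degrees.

∠DPR = 33°

1. ∠DRP = 68°  [linear pair at R on ZD]
2. ∠PDR = 79°  [R on ray DZ]
3. ∠DPR = 33°  [△PRD]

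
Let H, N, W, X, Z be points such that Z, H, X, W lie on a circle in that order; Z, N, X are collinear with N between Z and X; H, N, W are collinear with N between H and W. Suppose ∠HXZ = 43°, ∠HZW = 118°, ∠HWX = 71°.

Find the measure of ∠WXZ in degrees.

1. ∠HWZ = 43°  [same arc ZH]
2. ∠WHZ = 19°  [△ZHW]
3. ∠WXZ = 19°  [same arc ZW]

∠WXZ = 19°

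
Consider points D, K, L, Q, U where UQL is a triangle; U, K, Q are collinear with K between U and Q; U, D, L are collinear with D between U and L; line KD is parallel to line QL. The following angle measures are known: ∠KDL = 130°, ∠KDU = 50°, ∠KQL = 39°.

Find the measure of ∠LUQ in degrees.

1. ∠QLU = 50°  [KD∥QL, corresponding at D]
2. ∠LQU = 39°  [K on ray QU]
3. ∠LUQ = 91°  [△UQL]

∠LUQ = 91°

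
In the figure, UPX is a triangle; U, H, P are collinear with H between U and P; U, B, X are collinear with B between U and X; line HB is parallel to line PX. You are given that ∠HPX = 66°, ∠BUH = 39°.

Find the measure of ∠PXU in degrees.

1. ∠UPX = 66°  [H on ray PU]
2. ∠PUX = 39°  [H on UP, B on UX]
3. ∠PXU = 75°  [△UPX]

∠PXU = 75°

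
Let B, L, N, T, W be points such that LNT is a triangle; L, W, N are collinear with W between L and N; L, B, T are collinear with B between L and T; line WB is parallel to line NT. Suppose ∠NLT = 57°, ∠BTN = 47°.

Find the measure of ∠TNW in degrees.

∠TNW = 76°

1. ∠LTN = 47°  [B on ray TL]
2. ∠LNT = 76°  [△LNT]
3. ∠TNW = 76°  [W on ray NL]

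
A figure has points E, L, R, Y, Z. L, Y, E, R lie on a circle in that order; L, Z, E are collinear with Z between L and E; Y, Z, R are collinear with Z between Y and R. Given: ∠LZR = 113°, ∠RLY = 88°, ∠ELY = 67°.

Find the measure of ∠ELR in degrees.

∠ELR = 21°

1. ∠REY = 92°  [cyclic LYER, opposite ∠L+∠E]
2. ∠ERY = 67°  [same arc YE]
3. ∠EYR = 21°  [△YER]
4. ∠ELR = 21°  [same arc ER]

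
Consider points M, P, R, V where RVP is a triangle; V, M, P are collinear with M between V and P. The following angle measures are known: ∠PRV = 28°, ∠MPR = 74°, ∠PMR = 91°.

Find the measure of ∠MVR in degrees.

∠MVR = 78°

1. ∠RPV = 74°  [M on ray PV]
2. ∠PVR = 78°  [△RVP]
3. ∠MVR = 78°  [M on ray VP]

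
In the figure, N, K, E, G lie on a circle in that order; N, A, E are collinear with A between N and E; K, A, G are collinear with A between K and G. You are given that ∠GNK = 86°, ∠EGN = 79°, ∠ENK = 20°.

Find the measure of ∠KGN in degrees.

∠KGN = 59°

1. ∠EKN = 101°  [cyclic NKEG, opposite ∠K+∠G]
2. ∠KEN = 59°  [△NKE]
3. ∠KGN = 59°  [same arc NK]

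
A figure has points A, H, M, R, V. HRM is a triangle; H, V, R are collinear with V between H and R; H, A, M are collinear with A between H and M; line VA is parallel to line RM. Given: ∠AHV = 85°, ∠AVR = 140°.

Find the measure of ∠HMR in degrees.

∠HMR = 55°

1. ∠AVH = 40°  [linear pair at V on HR]
2. ∠HAV = 55°  [△HVA]
3. ∠HMR = 55°  [VA∥RM, corresponding at A]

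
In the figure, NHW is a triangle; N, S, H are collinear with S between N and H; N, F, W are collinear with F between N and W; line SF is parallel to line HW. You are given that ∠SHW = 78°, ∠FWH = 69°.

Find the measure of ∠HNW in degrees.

1. ∠NHW = 78°  [S on ray HN]
2. ∠HWN = 69°  [F on ray WN]
3. ∠HNW = 33°  [△NHW]

∠HNW = 33°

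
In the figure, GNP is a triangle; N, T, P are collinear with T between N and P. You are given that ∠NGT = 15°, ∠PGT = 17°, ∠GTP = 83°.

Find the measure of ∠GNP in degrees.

1. ∠GTN = 97°  [linear pair at T on NP]
2. ∠GNT = 68°  [△GNT]
3. ∠GNP = 68°  [T on ray NP]

∠GNP = 68°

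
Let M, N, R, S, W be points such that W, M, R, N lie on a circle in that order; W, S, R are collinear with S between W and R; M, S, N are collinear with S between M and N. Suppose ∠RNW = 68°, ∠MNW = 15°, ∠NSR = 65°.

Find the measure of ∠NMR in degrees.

∠NMR = 50°

1. ∠MRW = 15°  [same arc WM]
2. ∠MSW = 65°  [vertical angles at S]
3. ∠MSR = 115°  [linear pair at S on WR]
4. ∠NMR = 50°  [△MSR]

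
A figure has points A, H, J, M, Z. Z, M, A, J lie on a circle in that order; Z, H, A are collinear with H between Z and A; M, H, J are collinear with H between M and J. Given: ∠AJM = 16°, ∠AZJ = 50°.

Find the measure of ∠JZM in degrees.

1. ∠AMJ = 50°  [same arc AJ]
2. ∠JAM = 114°  [△MAJ]
3. ∠JZM = 66°  [cyclic ZMAJ, opposite ∠Z+∠A]

∠JZM = 66°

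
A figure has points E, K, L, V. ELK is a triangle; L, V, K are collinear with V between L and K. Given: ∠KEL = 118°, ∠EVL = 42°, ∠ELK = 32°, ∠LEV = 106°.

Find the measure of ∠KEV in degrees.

1. ∠EKL = 30°  [△ELK]
2. ∠EVK = 138°  [linear pair at V on LK]
3. ∠EKV = 30°  [V on ray KL]
4. ∠KEV = 12°  [△EVK]

∠KEV = 12°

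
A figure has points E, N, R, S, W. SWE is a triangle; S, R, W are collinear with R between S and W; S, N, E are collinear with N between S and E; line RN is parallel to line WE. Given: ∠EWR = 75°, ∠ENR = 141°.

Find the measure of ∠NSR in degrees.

∠NSR = 66°

1. ∠EWS = 75°  [R on ray WS]
2. ∠RNS = 39°  [linear pair at N on SE]
3. ∠NRS = 75°  [RN∥WE, corresponding at R]
4. ∠NSR = 66°  [△SRN]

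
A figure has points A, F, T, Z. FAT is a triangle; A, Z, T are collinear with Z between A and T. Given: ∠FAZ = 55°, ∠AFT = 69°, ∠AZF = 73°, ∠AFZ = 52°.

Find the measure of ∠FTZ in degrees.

∠FTZ = 56°

1. ∠FAT = 55°  [Z on ray AT]
2. ∠ATF = 56°  [△FAT]
3. ∠FTZ = 56°  [Z on ray TA]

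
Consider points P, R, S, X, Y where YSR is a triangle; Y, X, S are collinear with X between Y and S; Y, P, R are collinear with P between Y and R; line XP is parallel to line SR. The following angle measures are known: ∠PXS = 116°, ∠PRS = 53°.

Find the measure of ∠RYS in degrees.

1. ∠PXY = 64°  [linear pair at X on YS]
2. ∠SRY = 53°  [P on ray RY]
3. ∠RSY = 64°  [XP∥SR, corresponding at X]
4. ∠RYS = 63°  [△YSR]

∠RYS = 63°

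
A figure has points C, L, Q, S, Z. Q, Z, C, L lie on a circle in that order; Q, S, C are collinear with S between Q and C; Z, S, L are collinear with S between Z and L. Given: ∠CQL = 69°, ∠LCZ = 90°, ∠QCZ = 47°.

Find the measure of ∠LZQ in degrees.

∠LZQ = 43°

1. ∠LQZ = 90°  [cyclic QZCL, opposite ∠Q+∠C]
2. ∠QLZ = 47°  [same arc QZ]
3. ∠LZQ = 43°  [△QZL]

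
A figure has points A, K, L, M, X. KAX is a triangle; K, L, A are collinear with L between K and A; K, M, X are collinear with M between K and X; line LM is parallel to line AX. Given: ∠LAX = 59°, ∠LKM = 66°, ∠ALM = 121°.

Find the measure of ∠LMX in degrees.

1. ∠KLM = 59°  [linear pair at L on KA]
2. ∠KML = 55°  [△KLM]
3. ∠LMX = 125°  [linear pair at M on KX]

∠LMX = 125°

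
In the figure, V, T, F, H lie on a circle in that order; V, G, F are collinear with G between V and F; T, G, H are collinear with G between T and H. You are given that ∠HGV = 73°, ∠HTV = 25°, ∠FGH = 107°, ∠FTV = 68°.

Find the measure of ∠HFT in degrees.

∠HFT = 89°

1. ∠HFV = 25°  [same arc VH]
2. ∠FHT = 48°  [△FGH]
3. ∠FHV = 112°  [cyclic VTFH, opposite ∠T+∠H]
4. ∠FVH = 43°  [△VFH]
5. ∠FTH = 43°  [same arc FH]
6. ∠HFT = 89°  [△TFH]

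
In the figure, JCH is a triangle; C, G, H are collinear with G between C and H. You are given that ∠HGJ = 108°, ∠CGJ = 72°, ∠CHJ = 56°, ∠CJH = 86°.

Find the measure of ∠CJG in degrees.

∠CJG = 70°

1. ∠HCJ = 38°  [△JCH]
2. ∠GCJ = 38°  [G on ray CH]
3. ∠CJG = 70°  [△JCG]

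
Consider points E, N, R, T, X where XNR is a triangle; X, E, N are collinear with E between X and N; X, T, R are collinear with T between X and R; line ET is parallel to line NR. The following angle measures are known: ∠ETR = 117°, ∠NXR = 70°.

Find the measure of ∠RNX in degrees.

∠RNX = 47°

1. ∠ETX = 63°  [linear pair at T on XR]
2. ∠EXT = 70°  [E on XN, T on XR]
3. ∠TEX = 47°  [△XET]
4. ∠RNX = 47°  [ET∥NR, corresponding at E]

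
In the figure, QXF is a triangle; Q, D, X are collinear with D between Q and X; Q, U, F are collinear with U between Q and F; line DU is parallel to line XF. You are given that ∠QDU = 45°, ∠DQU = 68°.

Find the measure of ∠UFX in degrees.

1. ∠DUQ = 67°  [△QDU]
2. ∠DUF = 113°  [linear pair at U on QF]
3. ∠UFX = 67°  [DU∥XF, co-interior at F–U]

∠UFX = 67°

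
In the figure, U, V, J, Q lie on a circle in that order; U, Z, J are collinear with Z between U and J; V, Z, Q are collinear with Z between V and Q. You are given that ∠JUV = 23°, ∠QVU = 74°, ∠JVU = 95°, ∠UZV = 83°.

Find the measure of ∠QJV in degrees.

∠QJV = 136°

1. ∠JQV = 23°  [same arc VJ]
2. ∠UJV = 62°  [△UVJ]
3. ∠JZV = 97°  [linear pair at Z on UJ]
4. ∠JVQ = 21°  [△VZJ]
5. ∠QJV = 136°  [△VJQ]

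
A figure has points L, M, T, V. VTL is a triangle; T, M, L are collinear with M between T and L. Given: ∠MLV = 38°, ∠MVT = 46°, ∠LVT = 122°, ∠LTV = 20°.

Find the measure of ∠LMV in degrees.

∠LMV = 66°

1. ∠MTV = 20°  [M on ray TL]
2. ∠TMV = 114°  [△VTM]
3. ∠LMV = 66°  [linear pair at M on TL]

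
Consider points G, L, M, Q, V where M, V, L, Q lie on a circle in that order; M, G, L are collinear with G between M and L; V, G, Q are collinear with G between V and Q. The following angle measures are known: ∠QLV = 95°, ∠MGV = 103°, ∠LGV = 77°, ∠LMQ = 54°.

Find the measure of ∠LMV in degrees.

∠LMV = 31°

1. ∠QMV = 85°  [cyclic MVLQ, opposite ∠M+∠L]
2. ∠MGQ = 77°  [vertical angles at G]
3. ∠MQV = 49°  [△MGQ]
4. ∠MVQ = 46°  [△MVQ]
5. ∠LMV = 31°  [△MGV]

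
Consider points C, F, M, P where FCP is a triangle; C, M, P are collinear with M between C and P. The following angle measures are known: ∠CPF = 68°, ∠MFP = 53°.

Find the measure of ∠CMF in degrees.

∠CMF = 121°

1. ∠FPM = 68°  [M on ray PC]
2. ∠FMP = 59°  [△FMP]
3. ∠CMF = 121°  [linear pair at M on CP]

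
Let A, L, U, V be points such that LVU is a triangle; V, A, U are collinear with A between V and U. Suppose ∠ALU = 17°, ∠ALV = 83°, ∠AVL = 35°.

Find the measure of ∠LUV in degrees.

∠LUV = 45°

1. ∠LAV = 62°  [△LVA]
2. ∠LAU = 118°  [linear pair at A on VU]
3. ∠AUL = 45°  [△LAU]
4. ∠LUV = 45°  [A on ray UV]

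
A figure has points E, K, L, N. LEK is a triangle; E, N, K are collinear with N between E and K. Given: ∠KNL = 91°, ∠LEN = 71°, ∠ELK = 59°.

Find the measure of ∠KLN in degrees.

∠KLN = 39°

1. ∠KEL = 71°  [N on ray EK]
2. ∠EKL = 50°  [△LEK]
3. ∠LKN = 50°  [N on ray KE]
4. ∠KLN = 39°  [△LNK]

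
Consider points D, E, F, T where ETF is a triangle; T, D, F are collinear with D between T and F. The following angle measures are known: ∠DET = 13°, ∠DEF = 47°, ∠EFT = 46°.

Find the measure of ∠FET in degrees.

1. ∠DFE = 46°  [D on ray FT]
2. ∠EDF = 87°  [△EDF]
3. ∠EDT = 93°  [linear pair at D on TF]
4. ∠DTE = 74°  [△ETD]
5. ∠ETF = 74°  [D on ray TF]
6. ∠FET = 60°  [△ETF]

∠FET = 60°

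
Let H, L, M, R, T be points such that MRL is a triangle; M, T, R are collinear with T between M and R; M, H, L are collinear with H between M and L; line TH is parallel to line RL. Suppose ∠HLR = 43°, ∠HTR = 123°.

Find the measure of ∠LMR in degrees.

1. ∠MLR = 43°  [H on ray LM]
2. ∠HTM = 57°  [linear pair at T on MR]
3. ∠MHT = 43°  [TH∥RL, corresponding at H]
4. ∠HMT = 80°  [△MTH]
5. ∠LMR = 80°  [T on MR, H on ML]

∠LMR = 80°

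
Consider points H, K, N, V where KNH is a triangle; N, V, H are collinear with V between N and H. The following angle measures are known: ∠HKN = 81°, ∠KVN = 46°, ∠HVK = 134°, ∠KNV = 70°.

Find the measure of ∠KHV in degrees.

∠KHV = 29°

1. ∠HNK = 70°  [V on ray NH]
2. ∠KHN = 29°  [△KNH]
3. ∠KHV = 29°  [V on ray HN]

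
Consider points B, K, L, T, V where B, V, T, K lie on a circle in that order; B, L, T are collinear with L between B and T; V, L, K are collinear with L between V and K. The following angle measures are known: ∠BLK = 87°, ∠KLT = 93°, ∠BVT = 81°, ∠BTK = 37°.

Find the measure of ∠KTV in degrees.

∠KTV = 86°

1. ∠TKV = 50°  [△TLK]
2. ∠BKT = 99°  [cyclic BVTK, opposite ∠V+∠K]
3. ∠KBT = 44°  [△BTK]
4. ∠KVT = 44°  [same arc TK]
5. ∠KTV = 86°  [△VTK]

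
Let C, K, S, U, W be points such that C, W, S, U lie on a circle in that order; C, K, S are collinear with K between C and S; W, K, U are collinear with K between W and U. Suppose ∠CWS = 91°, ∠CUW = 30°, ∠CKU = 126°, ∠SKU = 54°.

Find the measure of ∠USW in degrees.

1. ∠CUS = 89°  [cyclic CWSU, opposite ∠W+∠U]
2. ∠CSW = 30°  [same arc CW]
3. ∠SCU = 24°  [△CKU]
4. ∠SKW = 126°  [vertical angles at K]
5. ∠CSU = 67°  [△CSU]
6. ∠SWU = 24°  [△WKS]
7. ∠SUW = 59°  [△SKU]
8. ∠USW = 97°  [△WSU]

∠USW = 97°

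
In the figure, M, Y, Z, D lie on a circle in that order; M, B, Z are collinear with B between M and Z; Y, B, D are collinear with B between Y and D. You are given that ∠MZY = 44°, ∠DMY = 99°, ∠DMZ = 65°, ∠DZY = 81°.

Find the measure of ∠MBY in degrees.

1. ∠DYZ = 65°  [same arc ZD]
2. ∠YBZ = 71°  [△YBZ]
3. ∠MBY = 109°  [linear pair at B on MZ]

∠MBY = 109°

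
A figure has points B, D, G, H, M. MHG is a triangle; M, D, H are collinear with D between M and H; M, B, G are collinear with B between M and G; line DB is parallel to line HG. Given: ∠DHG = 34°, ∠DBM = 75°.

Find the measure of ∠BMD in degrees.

∠BMD = 71°

1. ∠GHM = 34°  [D on ray HM]
2. ∠HGM = 75°  [DB∥HG, corresponding at B]
3. ∠GMH = 71°  [△MHG]
4. ∠BMD = 71°  [D on MH, B on MG]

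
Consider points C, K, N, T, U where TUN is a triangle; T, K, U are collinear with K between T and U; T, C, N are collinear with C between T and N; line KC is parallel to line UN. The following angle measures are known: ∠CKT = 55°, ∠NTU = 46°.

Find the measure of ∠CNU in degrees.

1. ∠NUT = 55°  [KC∥UN, corresponding at K]
2. ∠TNU = 79°  [△TUN]
3. ∠CNU = 79°  [C on ray NT]

∠CNU = 79°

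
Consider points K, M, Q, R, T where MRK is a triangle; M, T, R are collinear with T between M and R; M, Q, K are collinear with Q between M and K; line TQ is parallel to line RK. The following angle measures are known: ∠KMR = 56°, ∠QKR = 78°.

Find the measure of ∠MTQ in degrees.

1. ∠MKR = 78°  [Q on ray KM]
2. ∠KRM = 46°  [△MRK]
3. ∠MTQ = 46°  [TQ∥RK, corresponding at T]

∠MTQ = 46°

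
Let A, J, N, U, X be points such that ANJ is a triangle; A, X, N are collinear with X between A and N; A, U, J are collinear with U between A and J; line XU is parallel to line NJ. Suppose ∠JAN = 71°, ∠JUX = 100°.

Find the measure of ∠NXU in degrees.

∠NXU = 151°

1. ∠UAX = 71°  [X on AN, U on AJ]
2. ∠AUX = 80°  [linear pair at U on AJ]
3. ∠AXU = 29°  [△AXU]
4. ∠NXU = 151°  [linear pair at X on AN]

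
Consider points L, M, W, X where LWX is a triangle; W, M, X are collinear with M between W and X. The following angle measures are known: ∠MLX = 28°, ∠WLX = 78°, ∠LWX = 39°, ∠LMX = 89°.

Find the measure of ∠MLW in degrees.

1. ∠LWM = 39°  [M on ray WX]
2. ∠LMW = 91°  [linear pair at M on WX]
3. ∠MLW = 50°  [△LWM]

∠MLW = 50°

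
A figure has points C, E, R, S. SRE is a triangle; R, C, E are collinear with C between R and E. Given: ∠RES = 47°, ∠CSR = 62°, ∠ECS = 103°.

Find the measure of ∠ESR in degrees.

∠ESR = 92°

1. ∠RCS = 77°  [linear pair at C on RE]
2. ∠CRS = 41°  [△SRC]
3. ∠ERS = 41°  [C on ray RE]
4. ∠ESR = 92°  [△SRE]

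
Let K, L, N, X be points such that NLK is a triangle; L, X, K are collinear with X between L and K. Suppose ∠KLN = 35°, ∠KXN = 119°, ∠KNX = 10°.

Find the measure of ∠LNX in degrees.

∠LNX = 84°

1. ∠NLX = 35°  [X on ray LK]
2. ∠LXN = 61°  [linear pair at X on LK]
3. ∠LNX = 84°  [△NLX]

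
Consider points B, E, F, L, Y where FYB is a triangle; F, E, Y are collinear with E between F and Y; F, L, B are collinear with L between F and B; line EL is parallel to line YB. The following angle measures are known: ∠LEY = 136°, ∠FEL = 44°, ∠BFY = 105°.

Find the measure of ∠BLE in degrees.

1. ∠BYF = 44°  [EL∥YB, corresponding at E]
2. ∠FBY = 31°  [△FYB]
3. ∠ELF = 31°  [EL∥YB, corresponding at L]
4. ∠BLE = 149°  [linear pair at L on FB]

∠BLE = 149°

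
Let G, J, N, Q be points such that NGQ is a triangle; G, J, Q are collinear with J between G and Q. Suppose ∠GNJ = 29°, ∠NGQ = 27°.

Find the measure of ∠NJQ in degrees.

∠NJQ = 56°

1. ∠JGN = 27°  [J on ray GQ]
2. ∠GJN = 124°  [△NGJ]
3. ∠NJQ = 56°  [linear pair at J on GQ]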